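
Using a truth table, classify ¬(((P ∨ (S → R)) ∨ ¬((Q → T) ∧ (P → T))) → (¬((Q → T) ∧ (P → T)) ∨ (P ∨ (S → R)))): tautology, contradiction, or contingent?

P | Q | R | S | T | φ
- | - | - | - | - | -
T | T | T | T | T | F
T | T | T | T | F | F
T | T | T | F | T | F
T | T | T | F | F | F
T | T | F | T | T | F
T | T | F | T | F | F
T | T | F | F | T | F
T | T | F | F | F | F
T | F | T | T | T | F
T | F | T | T | F | F
T | F | T | F | T | F
T | F | T | F | F | F
T | F | F | T | T | F
T | F | F | T | F | F
T | F | F | F | T | F
T | F | F | F | F | F
F | T | T | T | T | F
F | T | T | T | F | F
F | T | T | F | T | F
F | T | T | F | F | F
F | T | F | T | T | F
F | T | F | T | F | F
F | T | F | F | T | F
F | T | F | F | F | F
F | F | T | T | T | F
F | F | T | T | F | F
F | F | T | F | T | F
F | F | T | F | F | F
F | F | F | T | T | F
F | F | F | T | F | F
F | F | F | F | T | F
F | F | F | F | F | F
Every row is F, so the formula is a contradiction.

contradiction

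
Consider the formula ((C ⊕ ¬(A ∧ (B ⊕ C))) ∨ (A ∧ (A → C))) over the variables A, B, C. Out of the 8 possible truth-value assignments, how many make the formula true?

  A   |   B   |   C   ||   φ  
 True |  True |  True ||  True
 True |  True | False || False
 True | False |  True ||  True
 True | False | False ||  True
False |  True |  True || False
False |  True | False ||  True
False | False |  True || False
False | False | False ||  True
The formula is true on 5 of the 8 rows.

5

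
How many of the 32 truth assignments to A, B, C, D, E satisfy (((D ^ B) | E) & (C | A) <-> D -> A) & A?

A | B | C | D | E || φ
F | F | F | F | F || F
F | F | F | F | T || F
F | F | F | T | F || F
F | F | F | T | T || F
F | F | T | F | F || F
F | F | T | F | T || F
F | F | T | T | F || F
F | F | T | T | T || F
F | T | F | F | F || F
F | T | F | F | T || F
F | T | F | T | F || F
F | T | F | T | T || F
F | T | T | F | F || F
F | T | T | F | T || F
F | T | T | T | F || F
F | T | T | T | T || F
T | F | F | F | F || F
T | F | F | F | T || T
T | F | F | T | F || T
T | F | F | T | T || T
T | F | T | F | F || F
T | F | T | F | T || T
T | F | T | T | F || T
T | F | T | T | T || T
T | T | F | F | F || T
T | T | F | F | T || T
T | T | F | T | F || F
T | T | F | T | T || T
T | T | T | F | F || T
T | T | T | F | T || T
T | T | T | T | F || F
T | T | T | T | T || T
The formula is true on 12 of the 32 rows.

12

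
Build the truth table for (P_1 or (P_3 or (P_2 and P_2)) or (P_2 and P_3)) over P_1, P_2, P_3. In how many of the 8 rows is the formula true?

P_1 | P_2 | P_3 | (P_2 and P_2) | (P_3 or (P_2 and P_2)) | (P_2 and P_3) | φ
--- | --- | --- | ------------- | ---------------------- | ------------- | -
 F  |  F  |  F  |       F       |           F            |       F       | F
 F  |  F  |  T  |       F       |           T            |       F       | T
 F  |  T  |  F  |       T       |           T            |       F       | T
 F  |  T  |  T  |       T       |           T            |       T       | T
 T  |  F  |  F  |       F       |           F            |       F       | T
 T  |  F  |  T  |       F       |           T            |       F       | T
 T  |  T  |  F  |       T       |           T            |       F       | T
 T  |  T  |  T  |       T       |           T            |       T       | T
The formula is true on 7 of the 8 rows.

7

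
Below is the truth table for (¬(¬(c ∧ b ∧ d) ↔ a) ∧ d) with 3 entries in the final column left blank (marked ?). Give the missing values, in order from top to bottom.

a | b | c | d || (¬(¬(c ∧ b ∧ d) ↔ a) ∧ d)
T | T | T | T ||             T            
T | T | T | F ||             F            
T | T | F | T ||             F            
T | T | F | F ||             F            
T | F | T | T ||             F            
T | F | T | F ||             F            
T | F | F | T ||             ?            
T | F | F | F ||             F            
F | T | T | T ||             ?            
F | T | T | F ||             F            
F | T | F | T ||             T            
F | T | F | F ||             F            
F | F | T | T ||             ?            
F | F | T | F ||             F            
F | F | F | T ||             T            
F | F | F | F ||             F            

F, F, T

Row a=T, b=F, c=F, d=T: ¬(¬(c ∧ b ∧ d) ↔ a) = F, so (¬(¬(c ∧ b ∧ d) ↔ a) ∧ d) = F.
Row a=F, b=T, c=T, d=T: ¬(¬(c ∧ b ∧ d) ↔ a) = F, so (¬(¬(c ∧ b ∧ d) ↔ a) ∧ d) = F.
Row a=F, b=F, c=T, d=T: ¬(¬(c ∧ b ∧ d) ↔ a) = T, so (¬(¬(c ∧ b ∧ d) ↔ a) ∧ d) = T.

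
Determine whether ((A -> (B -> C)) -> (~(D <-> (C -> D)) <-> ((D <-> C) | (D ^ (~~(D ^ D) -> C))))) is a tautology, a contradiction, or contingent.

contingent

A | B | C | D || (B -> C) | (A -> (B -> C)) | (C -> D) | (D <-> (C -> D)) | ~(D <-> (C -> D)) | (D <-> C) | (D ^ D) | ~(D ^ D) | ~~(D ^ D) | (~~(D ^ D) -> C) | (D ^ (~~(D ^ D) -> C)) | φ
F | F | F | F ||    T     |        T        |    T     |        F         |         T         |     T     |    F    |    T     |     F     |        T         |           T            | T
F | F | F | T ||    T     |        T        |    T     |        T         |         F         |     F     |    F    |    T     |     F     |        T         |           F            | T
F | F | T | F ||    T     |        T        |    F     |        T         |         F         |     F     |    F    |    T     |     F     |        T         |           T            | F
F | F | T | T ||    T     |        T        |    T     |        T         |         F         |     T     |    F    |    T     |     F     |        T         |           F            | F
F | T | F | F ||    F     |        T        |    T     |        F         |         T         |     T     |    F    |    T     |     F     |        T         |           T            | T
F | T | F | T ||    F     |        T        |    T     |        T         |         F         |     F     |    F    |    T     |     F     |        T         |           F            | T
F | T | T | F ||    T     |        T        |    F     |        T         |         F         |     F     |    F    |    T     |     F     |        T         |           T            | F
F | T | T | T ||    T     |        T        |    T     |        T         |         F         |     T     |    F    |    T     |     F     |        T         |           F            | F
T | F | F | F ||    T     |        T        |    T     |        F         |         T         |     T     |    F    |    T     |     F     |        T         |           T            | T
T | F | F | T ||    T     |        T        |    T     |        T         |         F         |     F     |    F    |    T     |     F     |        T         |           F            | T
T | F | T | F ||    T     |        T        |    F     |        T         |         F         |     F     |    F    |    T     |     F     |        T         |           T            | F
T | F | T | T ||    T     |        T        |    T     |        T         |         F         |     T     |    F    |    T     |     F     |        T         |           F            | F
T | T | F | F ||    F     |        F        |    T     |        F         |         T         |     T     |    F    |    T     |     F     |        T         |           T            | T
T | T | F | T ||    F     |        F        |    T     |        T         |         F         |     F     |    F    |    T     |     F     |        T         |           F            | T
T | T | T | F ||    T     |        T        |    F     |        T         |         F         |     F     |    F    |    T     |     F     |        T         |           T            | F
T | T | T | T ||    T     |        T        |    T     |        T         |         F         |     T     |    F    |    T     |     F     |        T         |           F            | F
8 of 16 rows are T, so the formula is contingent.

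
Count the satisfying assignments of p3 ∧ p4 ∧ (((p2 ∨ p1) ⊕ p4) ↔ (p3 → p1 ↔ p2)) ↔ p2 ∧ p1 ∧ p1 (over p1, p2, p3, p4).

9

p1  p2  p3  p4  |  (p2 ∨ p1)  ((p2 ∨ p1) ⊕ p4)  (p3 → p1)  ((p3 → p1) ↔ p2)  (p2 ∧ p1 ∧ p1)  φ
T   T   T   T   |      T             F              T             T                T         F
T   T   T   F   |      T             T              T             T                T         F
T   T   F   T   |      T             F              T             T                T         F
T   T   F   F   |      T             T              T             T                T         F
T   F   T   T   |      T             F              T             F                F         F
T   F   T   F   |      T             T              T             F                F         T
T   F   F   T   |      T             F              T             F                F         T
T   F   F   F   |      T             T              T             F                F         T
F   T   T   T   |      T             F              F             F                F         F
F   T   T   F   |      T             T              F             F                F         T
F   T   F   T   |      T             F              T             T                F         T
F   T   F   F   |      T             T              T             T                F         T
F   F   T   T   |      F             T              F             T                F         F
F   F   T   F   |      F             F              F             T                F         T
F   F   F   T   |      F             T              T             F                F         T
F   F   F   F   |      F             F              T             F                F         T
The formula is true on 9 of the 16 rows.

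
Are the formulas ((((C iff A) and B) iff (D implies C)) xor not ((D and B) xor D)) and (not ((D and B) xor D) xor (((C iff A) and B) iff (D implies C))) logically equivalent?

A | B | C | D || φ | ψ
T | T | T | T || F | F
T | T | T | F || F | F
T | T | F | T || F | F
T | T | F | F || T | T
T | F | T | T || F | F
T | F | T | F || T | T
T | F | F | T || T | T
T | F | F | F || T | T
F | T | T | T || T | T
F | T | T | F || T | T
F | T | F | T || T | T
F | T | F | F || F | F
F | F | T | T || F | F
F | F | T | F || T | T
F | F | F | T || T | T
F | F | F | F || T | T
The columns for φ and ψ agree on every row, so they are logically equivalent.

equivalent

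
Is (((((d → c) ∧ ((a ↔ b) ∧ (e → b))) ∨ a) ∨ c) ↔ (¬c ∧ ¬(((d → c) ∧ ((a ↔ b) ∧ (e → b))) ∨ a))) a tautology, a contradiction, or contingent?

a | b | c | d | e | φ
- | - | - | - | - | -
F | F | F | F | F | F
F | F | F | F | T | F
F | F | F | T | F | F
F | F | F | T | T | F
F | F | T | F | F | F
F | F | T | F | T | F
F | F | T | T | F | F
F | F | T | T | T | F
F | T | F | F | F | F
F | T | F | F | T | F
F | T | F | T | F | F
F | T | F | T | T | F
F | T | T | F | F | F
F | T | T | F | T | F
F | T | T | T | F | F
F | T | T | T | T | F
T | F | F | F | F | F
T | F | F | F | T | F
T | F | F | T | F | F
T | F | F | T | T | F
T | F | T | F | F | F
T | F | T | F | T | F
T | F | T | T | F | F
T | F | T | T | T | F
T | T | F | F | F | F
T | T | F | F | T | F
T | T | F | T | F | F
T | T | F | T | T | F
T | T | T | F | F | F
T | T | T | F | T | F
T | T | T | T | F | F
T | T | T | T | T | F
Every row is F, so the formula is a contradiction.

contradiction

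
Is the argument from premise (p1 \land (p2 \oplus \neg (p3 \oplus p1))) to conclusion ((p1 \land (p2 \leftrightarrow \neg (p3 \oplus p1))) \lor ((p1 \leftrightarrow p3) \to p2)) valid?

p1 | p2 | p3 | φ | ψ
-- | -- | -- | - | -
T  | T  | T  | F | T
T  | T  | F  | T | T
T  | F  | T  | T | F
T  | F  | F  | F | T
F  | T  | T  | F | T
F  | T  | F  | F | T
F  | F  | T  | F | T
F  | F  | F  | F | F
At p1=T, p2=F, p3=T we have φ true but ψ false, so φ does not entail ψ.

no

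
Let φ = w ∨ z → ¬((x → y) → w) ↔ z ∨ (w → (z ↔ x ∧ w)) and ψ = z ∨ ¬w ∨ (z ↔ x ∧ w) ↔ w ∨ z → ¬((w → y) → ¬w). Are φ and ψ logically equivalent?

x | y | z | w | φ | ψ
- | - | - | - | - | -
1 | 1 | 1 | 1 | 0 | 1
1 | 1 | 1 | 0 | 1 | 0
1 | 1 | 0 | 1 | 1 | 0
1 | 1 | 0 | 0 | 1 | 1
1 | 0 | 1 | 1 | 0 | 0
1 | 0 | 1 | 0 | 0 | 0
1 | 0 | 0 | 1 | 1 | 1
1 | 0 | 0 | 0 | 1 | 1
0 | 1 | 1 | 1 | 0 | 1
0 | 1 | 1 | 0 | 1 | 0
0 | 1 | 0 | 1 | 0 | 1
0 | 1 | 0 | 0 | 1 | 1
0 | 0 | 1 | 1 | 0 | 0
0 | 0 | 1 | 0 | 1 | 0
0 | 0 | 0 | 1 | 0 | 0
0 | 0 | 0 | 0 | 1 | 1
The columns differ at x=1, y=1, z=1, w=1 (φ=0, ψ=1), so they are not equivalent.

not equivalent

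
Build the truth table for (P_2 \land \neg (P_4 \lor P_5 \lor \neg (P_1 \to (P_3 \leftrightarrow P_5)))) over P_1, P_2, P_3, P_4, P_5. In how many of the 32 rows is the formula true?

P_1 | P_2 | P_3 | P_4 | P_5 || φ
 F  |  F  |  F  |  F  |  F  || F
 F  |  F  |  F  |  F  |  T  || F
 F  |  F  |  F  |  T  |  F  || F
 F  |  F  |  F  |  T  |  T  || F
 F  |  F  |  T  |  F  |  F  || F
 F  |  F  |  T  |  F  |  T  || F
 F  |  F  |  T  |  T  |  F  || F
 F  |  F  |  T  |  T  |  T  || F
 F  |  T  |  F  |  F  |  F  || T
 F  |  T  |  F  |  F  |  T  || F
 F  |  T  |  F  |  T  |  F  || F
 F  |  T  |  F  |  T  |  T  || F
 F  |  T  |  T  |  F  |  F  || T
 F  |  T  |  T  |  F  |  T  || F
 F  |  T  |  T  |  T  |  F  || F
 F  |  T  |  T  |  T  |  T  || F
 T  |  F  |  F  |  F  |  F  || F
 T  |  F  |  F  |  F  |  T  || F
 T  |  F  |  F  |  T  |  F  || F
 T  |  F  |  F  |  T  |  T  || F
 T  |  F  |  T  |  F  |  F  || F
 T  |  F  |  T  |  F  |  T  || F
 T  |  F  |  T  |  T  |  F  || F
 T  |  F  |  T  |  T  |  T  || F
 T  |  T  |  F  |  F  |  F  || T
 T  |  T  |  F  |  F  |  T  || F
 T  |  T  |  F  |  T  |  F  || F
 T  |  T  |  F  |  T  |  T  || F
 T  |  T  |  T  |  F  |  F  || F
 T  |  T  |  T  |  F  |  T  || F
 T  |  T  |  T  |  T  |  F  || F
 T  |  T  |  T  |  T  |  T  || F
The formula is true on 3 of the 32 rows.

3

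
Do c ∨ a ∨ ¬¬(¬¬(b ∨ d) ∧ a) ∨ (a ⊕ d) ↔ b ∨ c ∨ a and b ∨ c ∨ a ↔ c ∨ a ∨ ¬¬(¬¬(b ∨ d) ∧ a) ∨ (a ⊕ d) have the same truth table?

equivalent

a  b  c  d  |  φ  ψ
1  1  1  1  |  1  1
1  1  1  0  |  1  1
1  1  0  1  |  1  1
1  1  0  0  |  1  1
1  0  1  1  |  1  1
1  0  1  0  |  1  1
1  0  0  1  |  1  1
1  0  0  0  |  1  1
0  1  1  1  |  1  1
0  1  1  0  |  1  1
0  1  0  1  |  1  1
0  1  0  0  |  0  0
0  0  1  1  |  1  1
0  0  1  0  |  1  1
0  0  0  1  |  0  0
0  0  0  0  |  1  1
The columns for φ and ψ agree on every row, so they are logically equivalent.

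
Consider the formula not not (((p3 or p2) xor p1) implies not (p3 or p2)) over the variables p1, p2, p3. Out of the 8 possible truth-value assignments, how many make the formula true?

5

p1 | p2 | p3 || φ
T  | T  | T  || T
T  | T  | F  || T
T  | F  | T  || T
T  | F  | F  || T
F  | T  | T  || F
F  | T  | F  || F
F  | F  | T  || F
F  | F  | F  || T
The formula is true on 5 of the 8 rows.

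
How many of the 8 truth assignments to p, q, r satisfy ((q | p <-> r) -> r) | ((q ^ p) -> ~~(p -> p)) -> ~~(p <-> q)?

p  q  r     (q | p)  ((q | p) <-> r)  (((q | p) <-> r) -> r)  (q ^ p)  (p -> p)  ~(p -> p)  ~~(p -> p)  ((q ^ p) -> ~~(p -> p))  (p <-> q)  ~(p <-> q)  ~~(p <-> q)  φ
T  T  T        T            T                   T                F        T          F          T                  T                 T          F            T       T
T  T  F        T            F                   T                F        T          F          T                  T                 T          F            T       T
T  F  T        T            T                   T                T        T          F          T                  T                 F          T            F       F
T  F  F        T            F                   T                T        T          F          T                  T                 F          T            F       F
F  T  T        T            T                   T                T        T          F          T                  T                 F          T            F       F
F  T  F        T            F                   T                T        T          F          T                  T                 F          T            F       F
F  F  T        F            F                   T                F        T          F          T                  T                 T          F            T       T
F  F  F        F            T                   F                F        T          F          T                  T                 T          F            T       T
The formula is true on 4 of the 8 rows.

4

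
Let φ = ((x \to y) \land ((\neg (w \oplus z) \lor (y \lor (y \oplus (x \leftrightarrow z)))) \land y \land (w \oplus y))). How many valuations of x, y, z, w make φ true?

4

x | y | z | w || (x \to y) | (w \oplus z) | \neg (w \oplus z) | (x \leftrightarrow z) | (w \oplus y) | φ
0 | 0 | 0 | 0 ||     1     |      0       |         1         |           1           |      0       | 0
0 | 0 | 0 | 1 ||     1     |      1       |         0         |           1           |      1       | 0
0 | 0 | 1 | 0 ||     1     |      1       |         0         |           0           |      0       | 0
0 | 0 | 1 | 1 ||     1     |      0       |         1         |           0           |      1       | 0
0 | 1 | 0 | 0 ||     1     |      0       |         1         |           1           |      1       | 1
0 | 1 | 0 | 1 ||     1     |      1       |         0         |           1           |      0       | 0
0 | 1 | 1 | 0 ||     1     |      1       |         0         |           0           |      1       | 1
0 | 1 | 1 | 1 ||     1     |      0       |         1         |           0           |      0       | 0
1 | 0 | 0 | 0 ||     0     |      0       |         1         |           0           |      0       | 0
1 | 0 | 0 | 1 ||     0     |      1       |         0         |           0           |      1       | 0
1 | 0 | 1 | 0 ||     0     |      1       |         0         |           1           |      0       | 0
1 | 0 | 1 | 1 ||     0     |      0       |         1         |           1           |      1       | 0
1 | 1 | 0 | 0 ||     1     |      0       |         1         |           0           |      1       | 1
1 | 1 | 0 | 1 ||     1     |      1       |         0         |           0           |      0       | 0
1 | 1 | 1 | 0 ||     1     |      1       |         0         |           1           |      1       | 1
1 | 1 | 1 | 1 ||     1     |      0       |         1         |           1           |      0       | 0
The formula is true on 4 of the 16 rows.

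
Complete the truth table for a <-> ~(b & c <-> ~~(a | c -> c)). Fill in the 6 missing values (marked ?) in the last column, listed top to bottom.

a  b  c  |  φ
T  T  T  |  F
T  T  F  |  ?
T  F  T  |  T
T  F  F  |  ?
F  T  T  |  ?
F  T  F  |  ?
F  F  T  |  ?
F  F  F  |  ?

F, F, T, F, F, F

Row a=T, b=T, c=F: ~(b & c <-> ~~(a | c -> c)) = F, so the formula = F.
Row a=T, b=F, c=F: ~(b & c <-> ~~(a | c -> c)) = F, so the formula = F.
Row a=F, b=T, c=T: ~(b & c <-> ~~(a | c -> c)) = F, so the formula = T.
Row a=F, b=T, c=F: ~(b & c <-> ~~(a | c -> c)) = T, so the formula = F.
Row a=F, b=F, c=T: ~(b & c <-> ~~(a | c -> c)) = T, so the formula = F.
Row a=F, b=F, c=F: ~(b & c <-> ~~(a | c -> c)) = T, so the formula = F.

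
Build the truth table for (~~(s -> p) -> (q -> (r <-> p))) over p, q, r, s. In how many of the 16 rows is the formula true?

13

p | q | r | s || (s -> p) | ~(s -> p) | ~~(s -> p) | (r <-> p) | (q -> (r <-> p)) | φ
T | T | T | T ||    T     |     F     |     T      |     T     |        T         | T
T | T | T | F ||    T     |     F     |     T      |     T     |        T         | T
T | T | F | T ||    T     |     F     |     T      |     F     |        F         | F
T | T | F | F ||    T     |     F     |     T      |     F     |        F         | F
T | F | T | T ||    T     |     F     |     T      |     T     |        T         | T
T | F | T | F ||    T     |     F     |     T      |     T     |        T         | T
T | F | F | T ||    T     |     F     |     T      |     F     |        T         | T
T | F | F | F ||    T     |     F     |     T      |     F     |        T         | T
F | T | T | T ||    F     |     T     |     F      |     F     |        F         | T
F | T | T | F ||    T     |     F     |     T      |     F     |        F         | F
F | T | F | T ||    F     |     T     |     F      |     T     |        T         | T
F | T | F | F ||    T     |     F     |     T      |     T     |        T         | T
F | F | T | T ||    F     |     T     |     F      |     F     |        T         | T
F | F | T | F ||    T     |     F     |     T      |     F     |        T         | T
F | F | F | T ||    F     |     T     |     F      |     T     |        T         | T
F | F | F | F ||    T     |     F     |     T      |     T     |        T         | T
The formula is true on 13 of the 16 rows.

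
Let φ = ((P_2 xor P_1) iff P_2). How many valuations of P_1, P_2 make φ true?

2

P_1  P_2  |  (P_2 xor P_1)  ((P_2 xor P_1) iff P_2)
 T    T   |        F                   F           
 T    F   |        T                   F           
 F    T   |        T                   T           
 F    F   |        F                   T           
The formula is true on 2 of the 4 rows.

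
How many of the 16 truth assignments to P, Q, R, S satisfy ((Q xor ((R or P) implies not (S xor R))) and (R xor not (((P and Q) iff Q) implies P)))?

  P   |   Q   |   R   |   S   | (R or P) | (S xor R) | not (S xor R) | (P and Q) | ((P and Q) iff Q) |   φ  
----- | ----- | ----- | ----- | -------- | --------- | ------------- | --------- | ----------------- | -----
 True |  True |  True |  True |   True   |   False   |      True     |    True   |        True       | False
 True |  True |  True | False |   True   |    True   |     False     |    True   |        True       |  True
 True |  True | False |  True |   True   |    True   |     False     |    True   |        True       | False
 True |  True | False | False |   True   |   False   |      True     |    True   |        True       | False
 True | False |  True |  True |   True   |   False   |      True     |   False   |        True       |  True
 True | False |  True | False |   True   |    True   |     False     |   False   |        True       | False
 True | False | False |  True |   True   |    True   |     False     |   False   |        True       | False
 True | False | False | False |   True   |   False   |      True     |   False   |        True       | False
False |  True |  True |  True |   True   |   False   |      True     |   False   |       False       | False
False |  True |  True | False |   True   |    True   |     False     |   False   |       False       |  True
False |  True | False |  True |  False   |    True   |     False     |   False   |       False       | False
False |  True | False | False |  False   |   False   |      True     |   False   |       False       | False
False | False |  True |  True |   True   |   False   |      True     |   False   |        True       | False
False | False |  True | False |   True   |    True   |     False     |   False   |        True       | False
False | False | False |  True |  False   |    True   |     False     |   False   |        True       |  True
False | False | False | False |  False   |   False   |      True     |   False   |        True       |  True
The formula is true on 5 of the 16 rows.

5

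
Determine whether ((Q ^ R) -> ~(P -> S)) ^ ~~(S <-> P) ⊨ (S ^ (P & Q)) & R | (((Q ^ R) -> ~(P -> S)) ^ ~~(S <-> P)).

yes

P  Q  R  S  |  φ  ψ
T  T  T  T  |  F  F
T  T  T  F  |  T  T
T  T  F  T  |  T  T
T  T  F  F  |  T  T
T  F  T  T  |  T  T
T  F  T  F  |  T  T
T  F  F  T  |  F  F
T  F  F  F  |  T  T
F  T  T  T  |  T  T
F  T  T  F  |  F  F
F  T  F  T  |  F  F
F  T  F  F  |  T  T
F  F  T  T  |  F  T
F  F  T  F  |  T  T
F  F  F  T  |  T  T
F  F  F  F  |  F  F
In every row where φ is true, ψ is also true, so φ ⊨ ψ.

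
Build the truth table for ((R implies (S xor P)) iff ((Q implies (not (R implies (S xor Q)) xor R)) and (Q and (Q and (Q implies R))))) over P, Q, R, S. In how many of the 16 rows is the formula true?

4

P | Q | R | S | φ
- | - | - | - | -
T | T | T | T | T
T | T | T | F | T
T | T | F | T | F
T | T | F | F | F
T | F | T | T | T
T | F | T | F | F
T | F | F | T | F
T | F | F | F | F
F | T | T | T | F
F | T | T | F | F
F | T | F | T | F
F | T | F | F | F
F | F | T | T | F
F | F | T | F | T
F | F | F | T | F
F | F | F | F | F
The formula is true on 4 of the 16 rows.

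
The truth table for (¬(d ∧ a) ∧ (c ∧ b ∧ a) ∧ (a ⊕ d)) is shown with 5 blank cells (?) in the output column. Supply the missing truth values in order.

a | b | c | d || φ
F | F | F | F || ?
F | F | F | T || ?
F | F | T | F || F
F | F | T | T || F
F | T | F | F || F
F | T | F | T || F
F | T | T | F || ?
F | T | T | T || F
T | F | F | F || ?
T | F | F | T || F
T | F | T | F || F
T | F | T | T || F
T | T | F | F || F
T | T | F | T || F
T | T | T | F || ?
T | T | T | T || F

Row a=F, b=F, c=F, d=F: ¬(d ∧ a) = T, (c ∧ b ∧ a) = F, (a ⊕ d) = F, so the formula = F.
Row a=F, b=F, c=F, d=T: ¬(d ∧ a) = T, (c ∧ b ∧ a) = F, (a ⊕ d) = T, so the formula = F.
Row a=F, b=T, c=T, d=F: ¬(d ∧ a) = T, (c ∧ b ∧ a) = F, (a ⊕ d) = F, so the formula = F.
Row a=T, b=F, c=F, d=F: ¬(d ∧ a) = T, (c ∧ b ∧ a) = F, (a ⊕ d) = T, so the formula = F.
Row a=T, b=T, c=T, d=F: ¬(d ∧ a) = T, (c ∧ b ∧ a) = T, (a ⊕ d) = T, so the formula = T.

F, F, F, F, T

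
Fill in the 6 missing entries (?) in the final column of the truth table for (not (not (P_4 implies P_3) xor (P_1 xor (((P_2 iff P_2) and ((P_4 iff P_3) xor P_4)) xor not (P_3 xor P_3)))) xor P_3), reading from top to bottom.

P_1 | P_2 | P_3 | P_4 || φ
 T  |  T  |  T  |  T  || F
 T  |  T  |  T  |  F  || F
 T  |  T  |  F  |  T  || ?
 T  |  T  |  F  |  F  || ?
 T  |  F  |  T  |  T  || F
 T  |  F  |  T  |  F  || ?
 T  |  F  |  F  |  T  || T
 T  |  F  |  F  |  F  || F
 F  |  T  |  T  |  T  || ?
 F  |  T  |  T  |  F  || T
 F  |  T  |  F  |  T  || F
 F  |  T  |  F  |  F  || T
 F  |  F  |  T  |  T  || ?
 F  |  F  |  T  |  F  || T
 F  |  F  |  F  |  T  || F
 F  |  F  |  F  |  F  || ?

T, F, F, T, T, T

Row P_1=T, P_2=T, P_3=F, P_4=T: not (not (P_4 implies P_3) xor (P_1 xor (((P_2 iff P_2) and ((P_4 iff P_3) xor P_4)) xor not (P_3 xor P_3)))) = T, so the formula = T.
Row P_1=T, P_2=T, P_3=F, P_4=F: not (not (P_4 implies P_3) xor (P_1 xor (((P_2 iff P_2) and ((P_4 iff P_3) xor P_4)) xor not (P_3 xor P_3)))) = F, so the formula = F.
Row P_1=T, P_2=F, P_3=T, P_4=F: not (not (P_4 implies P_3) xor (P_1 xor (((P_2 iff P_2) and ((P_4 iff P_3) xor P_4)) xor not (P_3 xor P_3)))) = T, so the formula = F.
Row P_1=F, P_2=T, P_3=T, P_4=T: not (not (P_4 implies P_3) xor (P_1 xor (((P_2 iff P_2) and ((P_4 iff P_3) xor P_4)) xor not (P_3 xor P_3)))) = F, so the formula = T.
Row P_1=F, P_2=F, P_3=T, P_4=T: not (not (P_4 implies P_3) xor (P_1 xor (((P_2 iff P_2) and ((P_4 iff P_3) xor P_4)) xor not (P_3 xor P_3)))) = F, so the formula = T.
Row P_1=F, P_2=F, P_3=F, P_4=F: not (not (P_4 implies P_3) xor (P_1 xor (((P_2 iff P_2) and ((P_4 iff P_3) xor P_4)) xor not (P_3 xor P_3)))) = T, so the formula = T.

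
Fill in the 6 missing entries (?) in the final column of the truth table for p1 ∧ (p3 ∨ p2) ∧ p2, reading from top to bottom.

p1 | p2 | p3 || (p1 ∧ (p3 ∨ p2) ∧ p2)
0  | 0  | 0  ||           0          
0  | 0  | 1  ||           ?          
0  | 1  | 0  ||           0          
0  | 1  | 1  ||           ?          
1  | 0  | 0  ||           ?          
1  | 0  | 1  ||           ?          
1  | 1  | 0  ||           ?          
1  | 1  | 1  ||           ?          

Row p1=0, p2=0, p3=1: (p3 ∨ p2) = 1, so (p1 ∧ (p3 ∨ p2) ∧ p2) = 0.
Row p1=0, p2=1, p3=1: (p3 ∨ p2) = 1, so (p1 ∧ (p3 ∨ p2) ∧ p2) = 0.
Row p1=1, p2=0, p3=0: (p3 ∨ p2) = 0, so (p1 ∧ (p3 ∨ p2) ∧ p2) = 0.
Row p1=1, p2=0, p3=1: (p3 ∨ p2) = 1, so (p1 ∧ (p3 ∨ p2) ∧ p2) = 0.
Row p1=1, p2=1, p3=0: (p3 ∨ p2) = 1, so (p1 ∧ (p3 ∨ p2) ∧ p2) = 1.
Row p1=1, p2=1, p3=1: (p3 ∨ p2) = 1, so (p1 ∧ (p3 ∨ p2) ∧ p2) = 1.

0, 0, 0, 0, 1, 1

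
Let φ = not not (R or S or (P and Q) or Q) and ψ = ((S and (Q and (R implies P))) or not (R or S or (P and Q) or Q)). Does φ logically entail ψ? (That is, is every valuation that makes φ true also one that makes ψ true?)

no

P | Q | R | S | φ | ψ
- | - | - | - | - | -
F | F | F | F | F | T
F | F | F | T | T | F
F | F | T | F | T | F
F | F | T | T | T | F
F | T | F | F | T | F
F | T | F | T | T | T
F | T | T | F | T | F
F | T | T | T | T | F
T | F | F | F | F | T
T | F | F | T | T | F
T | F | T | F | T | F
T | F | T | T | T | F
T | T | F | F | T | F
T | T | F | T | T | T
T | T | T | F | T | F
T | T | T | T | T | T
At P=F, Q=F, R=F, S=T we have φ true but ψ false, so φ does not entail ψ.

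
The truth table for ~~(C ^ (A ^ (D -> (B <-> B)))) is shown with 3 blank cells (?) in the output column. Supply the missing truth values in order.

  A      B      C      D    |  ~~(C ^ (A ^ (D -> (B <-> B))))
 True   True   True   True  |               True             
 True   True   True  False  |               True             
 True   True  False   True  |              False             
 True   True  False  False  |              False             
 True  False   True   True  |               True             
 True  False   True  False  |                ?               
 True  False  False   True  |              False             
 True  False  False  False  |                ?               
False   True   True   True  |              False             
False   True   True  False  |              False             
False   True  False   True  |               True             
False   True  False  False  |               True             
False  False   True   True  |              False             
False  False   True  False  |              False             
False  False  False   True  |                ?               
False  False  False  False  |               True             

Row A=True, B=False, C=True, D=False: (C ^ (A ^ (D -> (B <-> B)))) = True, ~(C ^ (A ^ (D -> (B <-> B)))) = False, so ~~(C ^ (A ^ (D -> (B <-> B)))) = True.
Row A=True, B=False, C=False, D=False: (C ^ (A ^ (D -> (B <-> B)))) = False, ~(C ^ (A ^ (D -> (B <-> B)))) = True, so ~~(C ^ (A ^ (D -> (B <-> B)))) = False.
Row A=False, B=False, C=False, D=True: (C ^ (A ^ (D -> (B <-> B)))) = True, ~(C ^ (A ^ (D -> (B <-> B)))) = False, so ~~(C ^ (A ^ (D -> (B <-> B)))) = True.

True, False, True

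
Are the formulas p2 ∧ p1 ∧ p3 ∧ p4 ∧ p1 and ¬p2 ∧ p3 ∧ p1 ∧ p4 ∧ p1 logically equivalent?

p1 | p2 | p3 | p4 || φ | ψ
1  | 1  | 1  | 1  || 1 | 0
1  | 1  | 1  | 0  || 0 | 0
1  | 1  | 0  | 1  || 0 | 0
1  | 1  | 0  | 0  || 0 | 0
1  | 0  | 1  | 1  || 0 | 1
1  | 0  | 1  | 0  || 0 | 0
1  | 0  | 0  | 1  || 0 | 0
1  | 0  | 0  | 0  || 0 | 0
0  | 1  | 1  | 1  || 0 | 0
0  | 1  | 1  | 0  || 0 | 0
0  | 1  | 0  | 1  || 0 | 0
0  | 1  | 0  | 0  || 0 | 0
0  | 0  | 1  | 1  || 0 | 0
0  | 0  | 1  | 0  || 0 | 0
0  | 0  | 0  | 1  || 0 | 0
0  | 0  | 0  | 0  || 0 | 0
The columns differ at p1=1, p2=1, p3=1, p4=1 (φ=1, ψ=0), so they are not equivalent.

not equivalent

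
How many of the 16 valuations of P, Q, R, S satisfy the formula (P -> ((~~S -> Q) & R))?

11

P  Q  R  S  |  (P -> ((~~S -> Q) & R))
0  0  0  0  |             1           
0  0  0  1  |             1           
0  0  1  0  |             1           
0  0  1  1  |             1           
0  1  0  0  |             1           
0  1  0  1  |             1           
0  1  1  0  |             1           
0  1  1  1  |             1           
1  0  0  0  |             0           
1  0  0  1  |             0           
1  0  1  0  |             1           
1  0  1  1  |             0           
1  1  0  0  |             0           
1  1  0  1  |             0           
1  1  1  0  |             1           
1  1  1  1  |             1           
The formula is true on 11 of the 16 rows.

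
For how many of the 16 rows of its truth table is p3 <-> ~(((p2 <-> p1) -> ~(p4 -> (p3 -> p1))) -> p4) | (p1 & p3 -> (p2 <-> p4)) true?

6

p1 | p2 | p3 | p4 | (p2 <-> p1) | (p3 -> p1) | (p4 -> (p3 -> p1)) | ~(p4 -> (p3 -> p1)) | (p1 & p3) | (p2 <-> p4) | ((p1 & p3) -> (p2 <-> p4)) | φ
-- | -- | -- | -- | ----------- | ---------- | ------------------ | ------------------- | --------- | ----------- | -------------------------- | -
T  | T  | T  | T  |      T      |     T      |         T          |          F          |     T     |      T      |             T              | T
T  | T  | T  | F  |      T      |     T      |         T          |          F          |     T     |      F      |             F              | F
T  | T  | F  | T  |      T      |     T      |         T          |          F          |     F     |      T      |             T              | F
T  | T  | F  | F  |      T      |     T      |         T          |          F          |     F     |      F      |             T              | F
T  | F  | T  | T  |      F      |     T      |         T          |          F          |     T     |      F      |             F              | F
T  | F  | T  | F  |      F      |     T      |         T          |          F          |     T     |      T      |             T              | T
T  | F  | F  | T  |      F      |     T      |         T          |          F          |     F     |      F      |             T              | F
T  | F  | F  | F  |      F      |     T      |         T          |          F          |     F     |      T      |             T              | F
F  | T  | T  | T  |      F      |     F      |         F          |          T          |     F     |      T      |             T              | T
F  | T  | T  | F  |      F      |     F      |         T          |          F          |     F     |      F      |             T              | T
F  | T  | F  | T  |      F      |     T      |         T          |          F          |     F     |      T      |             T              | F
F  | T  | F  | F  |      F      |     T      |         T          |          F          |     F     |      F      |             T              | F
F  | F  | T  | T  |      T      |     F      |         F          |          T          |     F     |      F      |             T              | T
F  | F  | T  | F  |      T      |     F      |         T          |          F          |     F     |      T      |             T              | T
F  | F  | F  | T  |      T      |     T      |         T          |          F          |     F     |      F      |             T              | F
F  | F  | F  | F  |      T      |     T      |         T          |          F          |     F     |      T      |             T              | F
The formula is true on 6 of the 16 rows.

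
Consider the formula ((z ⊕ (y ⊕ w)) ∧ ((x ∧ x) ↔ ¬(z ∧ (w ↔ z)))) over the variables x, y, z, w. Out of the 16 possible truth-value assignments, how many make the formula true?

4

x | y | z | w || (y ⊕ w) | (z ⊕ (y ⊕ w)) | (x ∧ x) | (w ↔ z) | (z ∧ (w ↔ z)) | ¬(z ∧ (w ↔ z)) | ((x ∧ x) ↔ ¬(z ∧ (w ↔ z))) | φ
F | F | F | F ||    F    |       F       |    F    |    T    |       F       |       T        |             F              | F
F | F | F | T ||    T    |       T       |    F    |    F    |       F       |       T        |             F              | F
F | F | T | F ||    F    |       T       |    F    |    F    |       F       |       T        |             F              | F
F | F | T | T ||    T    |       F       |    F    |    T    |       T       |       F        |             T              | F
F | T | F | F ||    T    |       T       |    F    |    T    |       F       |       T        |             F              | F
F | T | F | T ||    F    |       F       |    F    |    F    |       F       |       T        |             F              | F
F | T | T | F ||    T    |       F       |    F    |    F    |       F       |       T        |             F              | F
F | T | T | T ||    F    |       T       |    F    |    T    |       T       |       F        |             T              | T
T | F | F | F ||    F    |       F       |    T    |    T    |       F       |       T        |             T              | F
T | F | F | T ||    T    |       T       |    T    |    F    |       F       |       T        |             T              | T
T | F | T | F ||    F    |       T       |    T    |    F    |       F       |       T        |             T              | T
T | F | T | T ||    T    |       F       |    T    |    T    |       T       |       F        |             F              | F
T | T | F | F ||    T    |       T       |    T    |    T    |       F       |       T        |             T              | T
T | T | F | T ||    F    |       F       |    T    |    F    |       F       |       T        |             T              | F
T | T | T | F ||    T    |       F       |    T    |    F    |       F       |       T        |             T              | F
T | T | T | T ||    F    |       T       |    T    |    T    |       T       |       F        |             F              | F
The formula is true on 4 of the 16 rows.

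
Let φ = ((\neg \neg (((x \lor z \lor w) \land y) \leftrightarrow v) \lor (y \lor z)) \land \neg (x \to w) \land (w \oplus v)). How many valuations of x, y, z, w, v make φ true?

3

x | y | z | w | v | φ
- | - | - | - | - | -
0 | 0 | 0 | 0 | 0 | 0
0 | 0 | 0 | 0 | 1 | 0
0 | 0 | 0 | 1 | 0 | 0
0 | 0 | 0 | 1 | 1 | 0
0 | 0 | 1 | 0 | 0 | 0
0 | 0 | 1 | 0 | 1 | 0
0 | 0 | 1 | 1 | 0 | 0
0 | 0 | 1 | 1 | 1 | 0
0 | 1 | 0 | 0 | 0 | 0
0 | 1 | 0 | 0 | 1 | 0
0 | 1 | 0 | 1 | 0 | 0
0 | 1 | 0 | 1 | 1 | 0
0 | 1 | 1 | 0 | 0 | 0
0 | 1 | 1 | 0 | 1 | 0
0 | 1 | 1 | 1 | 0 | 0
0 | 1 | 1 | 1 | 1 | 0
1 | 0 | 0 | 0 | 0 | 0
1 | 0 | 0 | 0 | 1 | 0
1 | 0 | 0 | 1 | 0 | 0
1 | 0 | 0 | 1 | 1 | 0
1 | 0 | 1 | 0 | 0 | 0
1 | 0 | 1 | 0 | 1 | 1
1 | 0 | 1 | 1 | 0 | 0
1 | 0 | 1 | 1 | 1 | 0
1 | 1 | 0 | 0 | 0 | 0
1 | 1 | 0 | 0 | 1 | 1
1 | 1 | 0 | 1 | 0 | 0
1 | 1 | 0 | 1 | 1 | 0
1 | 1 | 1 | 0 | 0 | 0
1 | 1 | 1 | 0 | 1 | 1
1 | 1 | 1 | 1 | 0 | 0
1 | 1 | 1 | 1 | 1 | 0
The formula is true on 3 of the 32 rows.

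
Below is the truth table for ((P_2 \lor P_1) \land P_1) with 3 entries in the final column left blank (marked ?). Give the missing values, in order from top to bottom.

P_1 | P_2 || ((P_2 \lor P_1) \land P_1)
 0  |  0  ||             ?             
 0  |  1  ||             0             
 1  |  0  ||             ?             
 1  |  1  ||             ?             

Row P_1=0, P_2=0: (P_2 \lor P_1) = 0, so ((P_2 \lor P_1) \land P_1) = 0.
Row P_1=1, P_2=0: (P_2 \lor P_1) = 1, so ((P_2 \lor P_1) \land P_1) = 1.
Row P_1=1, P_2=1: (P_2 \lor P_1) = 1, so ((P_2 \lor P_1) \land P_1) = 1.

0, 1, 1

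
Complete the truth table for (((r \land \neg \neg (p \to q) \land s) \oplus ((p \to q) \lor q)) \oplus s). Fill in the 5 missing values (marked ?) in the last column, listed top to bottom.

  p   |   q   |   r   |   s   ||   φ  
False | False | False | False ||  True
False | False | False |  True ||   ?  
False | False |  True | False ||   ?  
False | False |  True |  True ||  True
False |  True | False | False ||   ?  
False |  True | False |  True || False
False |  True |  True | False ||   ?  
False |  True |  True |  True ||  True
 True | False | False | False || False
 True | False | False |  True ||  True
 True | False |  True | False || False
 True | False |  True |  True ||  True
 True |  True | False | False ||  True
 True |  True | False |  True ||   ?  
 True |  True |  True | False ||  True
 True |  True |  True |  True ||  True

False, True, True, True, False

Row p=False, q=False, r=False, s=True: ((r \land \neg \neg (p \to q) \land s) \oplus ((p \to q) \lor q)) = True, so the formula = False.
Row p=False, q=False, r=True, s=False: ((r \land \neg \neg (p \to q) \land s) \oplus ((p \to q) \lor q)) = True, so the formula = True.
Row p=False, q=True, r=False, s=False: ((r \land \neg \neg (p \to q) \land s) \oplus ((p \to q) \lor q)) = True, so the formula = True.
Row p=False, q=True, r=True, s=False: ((r \land \neg \neg (p \to q) \land s) \oplus ((p \to q) \lor q)) = True, so the formula = True.
Row p=True, q=True, r=False, s=True: ((r \land \neg \neg (p \to q) \land s) \oplus ((p \to q) \lor q)) = True, so the formula = False.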